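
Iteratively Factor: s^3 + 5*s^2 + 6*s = (s + 3)*(s^2 + 2*s) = s*(s + 3)*(s + 2)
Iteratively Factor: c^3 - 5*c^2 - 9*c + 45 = (c - 5)*(c^2 - 9) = (c - 5)*(c - 3)*(c + 3)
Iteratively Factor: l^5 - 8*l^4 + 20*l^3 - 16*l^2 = (l - 2)*(l^4 - 6*l^3 + 8*l^2) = l*(l - 2)*(l^3 - 6*l^2 + 8*l) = l^2*(l - 2)*(l^2 - 6*l + 8) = l^2*(l - 2)^2*(l - 4)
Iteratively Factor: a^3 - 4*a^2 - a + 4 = (a - 4)*(a^2 - 1) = (a - 4)*(a + 1)*(a - 1)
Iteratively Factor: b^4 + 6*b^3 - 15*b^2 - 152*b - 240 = (b - 5)*(b^3 + 11*b^2 + 40*b + 48) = (b - 5)*(b + 4)*(b^2 + 7*b + 12) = (b - 5)*(b + 4)^2*(b + 3)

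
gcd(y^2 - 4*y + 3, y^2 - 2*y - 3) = y - 3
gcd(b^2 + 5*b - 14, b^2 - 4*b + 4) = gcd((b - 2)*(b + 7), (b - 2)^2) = b - 2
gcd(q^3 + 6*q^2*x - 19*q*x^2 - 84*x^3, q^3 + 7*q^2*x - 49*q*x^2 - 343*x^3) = q + 7*x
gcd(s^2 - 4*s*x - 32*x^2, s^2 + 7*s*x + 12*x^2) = s + 4*x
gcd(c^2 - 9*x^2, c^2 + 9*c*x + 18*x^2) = c + 3*x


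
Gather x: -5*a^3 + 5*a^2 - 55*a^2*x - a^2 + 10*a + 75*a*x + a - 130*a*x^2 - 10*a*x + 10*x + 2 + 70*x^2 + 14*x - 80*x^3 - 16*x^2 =-5*a^3 + 4*a^2 + 11*a - 80*x^3 + x^2*(54 - 130*a) + x*(-55*a^2 + 65*a + 24) + 2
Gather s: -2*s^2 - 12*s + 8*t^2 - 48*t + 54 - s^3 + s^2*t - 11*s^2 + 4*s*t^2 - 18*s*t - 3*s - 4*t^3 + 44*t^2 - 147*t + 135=-s^3 + s^2*(t - 13) + s*(4*t^2 - 18*t - 15) - 4*t^3 + 52*t^2 - 195*t + 189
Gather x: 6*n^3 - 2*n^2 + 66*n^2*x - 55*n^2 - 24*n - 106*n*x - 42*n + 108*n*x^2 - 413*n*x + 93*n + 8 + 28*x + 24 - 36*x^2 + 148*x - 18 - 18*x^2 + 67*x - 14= 6*n^3 - 57*n^2 + 27*n + x^2*(108*n - 54) + x*(66*n^2 - 519*n + 243)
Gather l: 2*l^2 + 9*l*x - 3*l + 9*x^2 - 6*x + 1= 2*l^2 + l*(9*x - 3) + 9*x^2 - 6*x + 1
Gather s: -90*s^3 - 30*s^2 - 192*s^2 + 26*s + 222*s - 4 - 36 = -90*s^3 - 222*s^2 + 248*s - 40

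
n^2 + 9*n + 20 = (n + 4)*(n + 5)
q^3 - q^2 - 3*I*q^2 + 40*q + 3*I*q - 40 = (q - 1)*(q - 8*I)*(q + 5*I)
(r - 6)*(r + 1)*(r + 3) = r^3 - 2*r^2 - 21*r - 18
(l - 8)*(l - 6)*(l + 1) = l^3 - 13*l^2 + 34*l + 48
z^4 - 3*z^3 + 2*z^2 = z^2*(z - 2)*(z - 1)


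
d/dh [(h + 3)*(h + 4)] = 2*h + 7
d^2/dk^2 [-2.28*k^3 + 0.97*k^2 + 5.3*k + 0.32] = 1.94 - 13.68*k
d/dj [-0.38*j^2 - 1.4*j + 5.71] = -0.76*j - 1.4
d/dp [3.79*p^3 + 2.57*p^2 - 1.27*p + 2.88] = 11.37*p^2 + 5.14*p - 1.27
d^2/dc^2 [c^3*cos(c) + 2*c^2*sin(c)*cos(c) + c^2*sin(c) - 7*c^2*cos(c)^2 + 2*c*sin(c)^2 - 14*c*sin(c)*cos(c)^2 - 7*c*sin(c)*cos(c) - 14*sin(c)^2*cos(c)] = -c^3*cos(c) - 7*c^2*sin(c) - 4*c^2*sin(2*c) + 14*c^2*cos(2*c) + 7*c*sin(c)/2 + 42*c*sin(2*c) + 63*c*sin(3*c)/2 + 10*c*cos(c) + 12*c*cos(2*c) + 2*sin(c) + 6*sin(2*c) - 7*cos(c)/2 - 21*cos(2*c) - 105*cos(3*c)/2 - 7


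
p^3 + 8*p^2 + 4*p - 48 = (p - 2)*(p + 4)*(p + 6)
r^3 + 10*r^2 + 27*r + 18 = (r + 1)*(r + 3)*(r + 6)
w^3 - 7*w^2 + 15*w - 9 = (w - 3)^2*(w - 1)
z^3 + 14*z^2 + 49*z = z*(z + 7)^2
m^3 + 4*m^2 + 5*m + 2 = (m + 1)^2*(m + 2)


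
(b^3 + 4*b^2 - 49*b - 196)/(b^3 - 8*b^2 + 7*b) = (b^2 + 11*b + 28)/(b*(b - 1))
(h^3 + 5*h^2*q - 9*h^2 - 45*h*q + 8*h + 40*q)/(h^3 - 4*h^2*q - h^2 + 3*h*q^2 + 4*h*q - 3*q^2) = (h^2 + 5*h*q - 8*h - 40*q)/(h^2 - 4*h*q + 3*q^2)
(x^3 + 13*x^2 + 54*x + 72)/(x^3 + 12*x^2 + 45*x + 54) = (x + 4)/(x + 3)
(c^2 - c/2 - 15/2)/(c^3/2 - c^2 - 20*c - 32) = (-2*c^2 + c + 15)/(-c^3 + 2*c^2 + 40*c + 64)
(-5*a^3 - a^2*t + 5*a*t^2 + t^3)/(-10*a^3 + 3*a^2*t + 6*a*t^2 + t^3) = (a + t)/(2*a + t)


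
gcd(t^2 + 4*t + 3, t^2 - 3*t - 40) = 1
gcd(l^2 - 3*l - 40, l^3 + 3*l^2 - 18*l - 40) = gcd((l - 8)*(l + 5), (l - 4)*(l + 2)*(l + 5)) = l + 5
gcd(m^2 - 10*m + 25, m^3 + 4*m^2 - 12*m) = 1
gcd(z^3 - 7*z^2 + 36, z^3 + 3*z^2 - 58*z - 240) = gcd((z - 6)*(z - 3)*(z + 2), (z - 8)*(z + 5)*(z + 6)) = 1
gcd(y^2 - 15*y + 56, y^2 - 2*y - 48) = y - 8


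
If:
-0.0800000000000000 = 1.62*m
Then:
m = -0.05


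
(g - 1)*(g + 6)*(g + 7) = g^3 + 12*g^2 + 29*g - 42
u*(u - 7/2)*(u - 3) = u^3 - 13*u^2/2 + 21*u/2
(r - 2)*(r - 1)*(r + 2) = r^3 - r^2 - 4*r + 4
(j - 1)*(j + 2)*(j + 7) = j^3 + 8*j^2 + 5*j - 14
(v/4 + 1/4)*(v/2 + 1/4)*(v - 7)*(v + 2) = v^4/8 - 7*v^3/16 - 21*v^2/8 - 47*v/16 - 7/8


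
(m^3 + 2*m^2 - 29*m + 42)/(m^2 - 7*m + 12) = (m^2 + 5*m - 14)/(m - 4)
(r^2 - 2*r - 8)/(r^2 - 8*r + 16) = (r + 2)/(r - 4)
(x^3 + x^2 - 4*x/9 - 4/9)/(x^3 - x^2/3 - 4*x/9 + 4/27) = 3*(x + 1)/(3*x - 1)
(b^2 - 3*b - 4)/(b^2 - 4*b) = (b + 1)/b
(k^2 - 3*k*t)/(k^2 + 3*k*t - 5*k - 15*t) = k*(k - 3*t)/(k^2 + 3*k*t - 5*k - 15*t)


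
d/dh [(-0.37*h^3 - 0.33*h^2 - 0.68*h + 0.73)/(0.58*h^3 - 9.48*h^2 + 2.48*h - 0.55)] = (3.699*h^4 - 1.0464*h^3 - 7.9245*h^2 + 14.2038*h - 1.4364)/(0.3364*h^6 - 10.9968*h^5 + 92.7472*h^4 - 47.6588*h^3 + 16.5784*h^2 - 2.728*h + 0.3025)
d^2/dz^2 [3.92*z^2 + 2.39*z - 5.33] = 7.84000000000000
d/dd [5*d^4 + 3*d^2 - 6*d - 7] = 20*d^3 + 6*d - 6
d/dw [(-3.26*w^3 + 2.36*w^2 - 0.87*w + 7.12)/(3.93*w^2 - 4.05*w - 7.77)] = (-12.8118*w^4 + 26.406*w^3 + 69.8517*w^2 - 92.6376*w + 35.5959)/(15.4449*w^4 - 31.833*w^3 - 44.6697*w^2 + 62.937*w + 60.3729)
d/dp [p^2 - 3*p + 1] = 2*p - 3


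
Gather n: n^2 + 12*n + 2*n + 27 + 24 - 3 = n^2 + 14*n + 48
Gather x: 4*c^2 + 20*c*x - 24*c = 4*c^2 + 20*c*x - 24*c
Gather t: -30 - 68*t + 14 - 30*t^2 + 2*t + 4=-30*t^2 - 66*t - 12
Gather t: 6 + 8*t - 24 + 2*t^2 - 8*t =2*t^2 - 18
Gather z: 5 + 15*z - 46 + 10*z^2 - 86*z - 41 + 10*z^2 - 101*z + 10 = 20*z^2 - 172*z - 72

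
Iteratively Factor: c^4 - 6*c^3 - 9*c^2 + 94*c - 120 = (c - 5)*(c^3 - c^2 - 14*c + 24) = (c - 5)*(c - 3)*(c^2 + 2*c - 8) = (c - 5)*(c - 3)*(c + 4)*(c - 2)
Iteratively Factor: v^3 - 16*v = (v + 4)*(v^2 - 4*v) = v*(v + 4)*(v - 4)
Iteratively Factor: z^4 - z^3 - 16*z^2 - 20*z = (z + 2)*(z^3 - 3*z^2 - 10*z) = (z + 2)^2*(z^2 - 5*z) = z*(z + 2)^2*(z - 5)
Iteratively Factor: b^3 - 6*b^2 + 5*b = (b - 5)*(b^2 - b) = b*(b - 5)*(b - 1)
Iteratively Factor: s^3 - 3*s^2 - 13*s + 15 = (s + 3)*(s^2 - 6*s + 5) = (s - 1)*(s + 3)*(s - 5)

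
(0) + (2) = 2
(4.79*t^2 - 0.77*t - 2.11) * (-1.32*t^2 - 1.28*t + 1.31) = -6.3228*t^4 - 5.1148*t^3 + 10.0457*t^2 + 1.6921*t - 2.7641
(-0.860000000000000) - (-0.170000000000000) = -0.690000000000000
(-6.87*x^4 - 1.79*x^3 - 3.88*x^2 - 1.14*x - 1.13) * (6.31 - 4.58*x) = 31.4646*x^5 - 35.1515*x^4 + 6.4755*x^3 - 19.2616*x^2 - 2.018*x - 7.1303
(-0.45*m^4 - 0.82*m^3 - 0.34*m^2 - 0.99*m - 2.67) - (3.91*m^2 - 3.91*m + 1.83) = -0.45*m^4 - 0.82*m^3 - 4.25*m^2 + 2.92*m - 4.5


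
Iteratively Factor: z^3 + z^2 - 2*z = (z)*(z^2 + z - 2) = z*(z + 2)*(z - 1)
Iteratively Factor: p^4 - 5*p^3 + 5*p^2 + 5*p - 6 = (p - 1)*(p^3 - 4*p^2 + p + 6) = (p - 3)*(p - 1)*(p^2 - p - 2) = (p - 3)*(p - 2)*(p - 1)*(p + 1)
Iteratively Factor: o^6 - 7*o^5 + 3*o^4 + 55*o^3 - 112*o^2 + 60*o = (o + 3)*(o^5 - 10*o^4 + 33*o^3 - 44*o^2 + 20*o) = (o - 1)*(o + 3)*(o^4 - 9*o^3 + 24*o^2 - 20*o) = o*(o - 1)*(o + 3)*(o^3 - 9*o^2 + 24*o - 20) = o*(o - 2)*(o - 1)*(o + 3)*(o^2 - 7*o + 10) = o*(o - 2)^2*(o - 1)*(o + 3)*(o - 5)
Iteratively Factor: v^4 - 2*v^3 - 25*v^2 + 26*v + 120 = (v - 5)*(v^3 + 3*v^2 - 10*v - 24) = (v - 5)*(v + 2)*(v^2 + v - 12) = (v - 5)*(v - 3)*(v + 2)*(v + 4)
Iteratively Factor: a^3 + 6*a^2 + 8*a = (a + 4)*(a^2 + 2*a) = a*(a + 4)*(a + 2)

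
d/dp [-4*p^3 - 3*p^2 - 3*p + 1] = -12*p^2 - 6*p - 3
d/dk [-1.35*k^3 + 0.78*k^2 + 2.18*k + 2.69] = -4.05*k^2 + 1.56*k + 2.18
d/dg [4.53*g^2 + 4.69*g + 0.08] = 9.06*g + 4.69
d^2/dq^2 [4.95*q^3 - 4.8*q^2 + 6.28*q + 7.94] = 29.7*q - 9.6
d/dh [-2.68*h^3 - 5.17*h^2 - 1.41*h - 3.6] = -8.04*h^2 - 10.34*h - 1.41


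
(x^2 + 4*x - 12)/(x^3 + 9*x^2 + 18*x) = (x - 2)/(x*(x + 3))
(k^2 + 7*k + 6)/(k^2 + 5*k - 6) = (k + 1)/(k - 1)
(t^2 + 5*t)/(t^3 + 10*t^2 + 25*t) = 1/(t + 5)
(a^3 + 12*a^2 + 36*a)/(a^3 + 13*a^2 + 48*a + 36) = a/(a + 1)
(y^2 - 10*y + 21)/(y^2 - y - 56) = (-y^2 + 10*y - 21)/(-y^2 + y + 56)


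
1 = 1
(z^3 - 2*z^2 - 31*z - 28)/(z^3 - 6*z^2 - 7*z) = (z + 4)/z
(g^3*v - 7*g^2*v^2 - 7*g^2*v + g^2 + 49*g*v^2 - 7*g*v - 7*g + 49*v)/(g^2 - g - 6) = (-g^3*v + 7*g^2*v^2 + 7*g^2*v - g^2 - 49*g*v^2 + 7*g*v + 7*g - 49*v)/(-g^2 + g + 6)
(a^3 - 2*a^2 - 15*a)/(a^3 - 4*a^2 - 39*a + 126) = a*(a^2 - 2*a - 15)/(a^3 - 4*a^2 - 39*a + 126)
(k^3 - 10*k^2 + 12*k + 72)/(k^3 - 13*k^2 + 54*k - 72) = (k^2 - 4*k - 12)/(k^2 - 7*k + 12)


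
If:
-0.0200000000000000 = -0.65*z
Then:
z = 0.03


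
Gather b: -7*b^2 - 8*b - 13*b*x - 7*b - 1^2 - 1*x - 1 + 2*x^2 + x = -7*b^2 + b*(-13*x - 15) + 2*x^2 - 2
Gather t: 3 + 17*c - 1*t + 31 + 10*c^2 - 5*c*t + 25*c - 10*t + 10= 10*c^2 + 42*c + t*(-5*c - 11) + 44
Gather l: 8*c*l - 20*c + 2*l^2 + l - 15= -20*c + 2*l^2 + l*(8*c + 1) - 15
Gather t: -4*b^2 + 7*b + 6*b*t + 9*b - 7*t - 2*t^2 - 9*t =-4*b^2 + 16*b - 2*t^2 + t*(6*b - 16)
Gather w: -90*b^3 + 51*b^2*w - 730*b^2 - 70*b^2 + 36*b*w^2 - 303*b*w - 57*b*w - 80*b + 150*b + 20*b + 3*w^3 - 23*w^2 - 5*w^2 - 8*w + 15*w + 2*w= -90*b^3 - 800*b^2 + 90*b + 3*w^3 + w^2*(36*b - 28) + w*(51*b^2 - 360*b + 9)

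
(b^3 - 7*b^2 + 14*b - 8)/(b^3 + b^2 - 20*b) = (b^2 - 3*b + 2)/(b*(b + 5))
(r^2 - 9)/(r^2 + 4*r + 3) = (r - 3)/(r + 1)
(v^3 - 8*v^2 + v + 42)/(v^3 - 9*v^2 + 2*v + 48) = (v - 7)/(v - 8)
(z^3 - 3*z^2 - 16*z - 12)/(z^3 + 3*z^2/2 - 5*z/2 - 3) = 2*(z - 6)/(2*z - 3)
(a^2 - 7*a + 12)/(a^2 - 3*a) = (a - 4)/a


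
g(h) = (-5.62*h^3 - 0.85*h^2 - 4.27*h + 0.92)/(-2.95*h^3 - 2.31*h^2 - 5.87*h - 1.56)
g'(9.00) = 0.02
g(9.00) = 1.76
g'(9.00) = 0.02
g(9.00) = 1.76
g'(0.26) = 1.53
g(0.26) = 0.11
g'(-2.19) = -0.05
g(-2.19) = 2.09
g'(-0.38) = 46.96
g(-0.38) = 5.47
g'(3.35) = 0.13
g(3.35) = 1.48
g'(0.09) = 2.91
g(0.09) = -0.25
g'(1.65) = 0.38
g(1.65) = 1.09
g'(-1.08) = 0.06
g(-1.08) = 2.00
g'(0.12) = 2.52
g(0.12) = -0.17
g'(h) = (-16.86*h^2 - 1.7*h - 4.27)/(-2.95*h^3 - 2.31*h^2 - 5.87*h - 1.56) + (8.85*h^2 + 4.62*h + 5.87)*(-5.62*h^3 - 0.85*h^2 - 4.27*h + 0.92)/(-2.95*h^3 - 2.31*h^2 - 5.87*h - 1.56)^2 = (-7.105427357601e-15*h^5 + 10.4747*h^4 + 40.7858*h^3 + 29.5694*h^2 + 6.9024*h + 12.0616)/(8.7025*h^6 + 13.629*h^5 + 39.9691*h^4 + 36.3234*h^3 + 41.6641*h^2 + 18.3144*h + 2.4336)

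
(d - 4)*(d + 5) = d^2 + d - 20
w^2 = w^2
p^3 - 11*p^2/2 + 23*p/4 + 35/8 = (p - 7/2)*(p - 5/2)*(p + 1/2)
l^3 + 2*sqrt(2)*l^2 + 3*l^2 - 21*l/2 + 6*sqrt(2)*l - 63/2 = (l + 3)*(l - 3*sqrt(2)/2)*(l + 7*sqrt(2)/2)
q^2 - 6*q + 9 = (q - 3)^2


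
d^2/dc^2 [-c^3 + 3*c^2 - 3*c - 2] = 6 - 6*c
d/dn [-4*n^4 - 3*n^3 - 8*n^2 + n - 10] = -16*n^3 - 9*n^2 - 16*n + 1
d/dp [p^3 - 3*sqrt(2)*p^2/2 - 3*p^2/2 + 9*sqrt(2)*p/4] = 3*p^2 - 3*sqrt(2)*p - 3*p + 9*sqrt(2)/4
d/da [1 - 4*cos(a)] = 4*sin(a)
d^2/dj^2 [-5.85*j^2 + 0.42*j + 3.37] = -11.7000000000000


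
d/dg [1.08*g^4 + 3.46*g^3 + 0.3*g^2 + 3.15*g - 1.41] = 4.32*g^3 + 10.38*g^2 + 0.6*g + 3.15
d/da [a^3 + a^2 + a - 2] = 3*a^2 + 2*a + 1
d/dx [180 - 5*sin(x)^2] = -5*sin(2*x)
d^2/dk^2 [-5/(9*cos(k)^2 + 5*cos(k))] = 5*(81*(1 - cos(2*k))^2 - 675*cos(k)/4 + 187*cos(2*k)/2 + 135*cos(3*k)/4 - 561/2)/((9*cos(k) + 5)^3*cos(k)^3)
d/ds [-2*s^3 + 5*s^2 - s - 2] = -6*s^2 + 10*s - 1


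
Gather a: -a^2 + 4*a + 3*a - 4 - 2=-a^2 + 7*a - 6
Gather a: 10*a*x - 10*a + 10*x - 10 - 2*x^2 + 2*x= a*(10*x - 10) - 2*x^2 + 12*x - 10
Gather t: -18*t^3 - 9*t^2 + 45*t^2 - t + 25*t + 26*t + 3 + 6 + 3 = -18*t^3 + 36*t^2 + 50*t + 12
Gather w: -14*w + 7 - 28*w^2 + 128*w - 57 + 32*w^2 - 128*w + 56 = 4*w^2 - 14*w + 6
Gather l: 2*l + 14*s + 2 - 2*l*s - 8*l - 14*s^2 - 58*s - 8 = l*(-2*s - 6) - 14*s^2 - 44*s - 6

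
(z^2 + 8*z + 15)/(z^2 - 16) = (z^2 + 8*z + 15)/(z^2 - 16)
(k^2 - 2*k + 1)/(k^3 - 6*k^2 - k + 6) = (k - 1)/(k^2 - 5*k - 6)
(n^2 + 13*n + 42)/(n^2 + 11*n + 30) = (n + 7)/(n + 5)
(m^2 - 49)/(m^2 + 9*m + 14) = (m - 7)/(m + 2)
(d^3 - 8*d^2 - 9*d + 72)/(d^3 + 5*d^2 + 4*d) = (d^3 - 8*d^2 - 9*d + 72)/(d*(d^2 + 5*d + 4))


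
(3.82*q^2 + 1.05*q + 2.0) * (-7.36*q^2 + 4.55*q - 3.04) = -28.1152*q^4 + 9.653*q^3 - 21.5553*q^2 + 5.908*q - 6.08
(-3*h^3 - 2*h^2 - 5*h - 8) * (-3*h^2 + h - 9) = 9*h^5 + 3*h^4 + 40*h^3 + 37*h^2 + 37*h + 72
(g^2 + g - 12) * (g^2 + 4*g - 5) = g^4 + 5*g^3 - 13*g^2 - 53*g + 60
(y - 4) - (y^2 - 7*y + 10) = -y^2 + 8*y - 14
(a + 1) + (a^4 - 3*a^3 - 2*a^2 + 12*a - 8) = a^4 - 3*a^3 - 2*a^2 + 13*a - 7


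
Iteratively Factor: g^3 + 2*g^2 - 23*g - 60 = (g - 5)*(g^2 + 7*g + 12) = (g - 5)*(g + 4)*(g + 3)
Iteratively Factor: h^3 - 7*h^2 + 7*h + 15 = (h + 1)*(h^2 - 8*h + 15) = (h - 3)*(h + 1)*(h - 5)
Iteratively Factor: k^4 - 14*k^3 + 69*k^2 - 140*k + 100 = (k - 5)*(k^3 - 9*k^2 + 24*k - 20) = (k - 5)*(k - 2)*(k^2 - 7*k + 10) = (k - 5)*(k - 2)^2*(k - 5)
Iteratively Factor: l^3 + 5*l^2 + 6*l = (l)*(l^2 + 5*l + 6) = l*(l + 3)*(l + 2)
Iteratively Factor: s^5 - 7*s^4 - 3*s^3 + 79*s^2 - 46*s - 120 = (s + 1)*(s^4 - 8*s^3 + 5*s^2 + 74*s - 120) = (s - 5)*(s + 1)*(s^3 - 3*s^2 - 10*s + 24) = (s - 5)*(s + 1)*(s + 3)*(s^2 - 6*s + 8) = (s - 5)*(s - 4)*(s + 1)*(s + 3)*(s - 2)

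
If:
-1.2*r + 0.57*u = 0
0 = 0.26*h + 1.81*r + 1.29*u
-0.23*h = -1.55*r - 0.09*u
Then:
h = 0.00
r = 0.00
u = 0.00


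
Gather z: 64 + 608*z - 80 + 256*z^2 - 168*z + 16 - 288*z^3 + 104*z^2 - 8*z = -288*z^3 + 360*z^2 + 432*z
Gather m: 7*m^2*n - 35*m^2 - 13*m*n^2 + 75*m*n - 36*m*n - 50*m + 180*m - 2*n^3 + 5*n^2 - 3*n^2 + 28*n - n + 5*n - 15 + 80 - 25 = m^2*(7*n - 35) + m*(-13*n^2 + 39*n + 130) - 2*n^3 + 2*n^2 + 32*n + 40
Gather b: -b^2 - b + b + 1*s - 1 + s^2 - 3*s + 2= -b^2 + s^2 - 2*s + 1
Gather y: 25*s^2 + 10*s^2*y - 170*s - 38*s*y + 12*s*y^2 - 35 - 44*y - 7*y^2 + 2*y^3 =25*s^2 - 170*s + 2*y^3 + y^2*(12*s - 7) + y*(10*s^2 - 38*s - 44) - 35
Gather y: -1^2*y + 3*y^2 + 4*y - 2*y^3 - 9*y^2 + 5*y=-2*y^3 - 6*y^2 + 8*y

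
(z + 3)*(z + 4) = z^2 + 7*z + 12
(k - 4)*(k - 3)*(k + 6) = k^3 - k^2 - 30*k + 72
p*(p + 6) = p^2 + 6*p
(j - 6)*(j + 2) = j^2 - 4*j - 12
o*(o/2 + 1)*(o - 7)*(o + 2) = o^4/2 - 3*o^3/2 - 12*o^2 - 14*o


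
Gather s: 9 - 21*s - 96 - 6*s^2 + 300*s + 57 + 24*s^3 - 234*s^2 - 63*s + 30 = 24*s^3 - 240*s^2 + 216*s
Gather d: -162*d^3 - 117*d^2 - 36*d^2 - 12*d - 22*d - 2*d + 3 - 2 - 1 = -162*d^3 - 153*d^2 - 36*d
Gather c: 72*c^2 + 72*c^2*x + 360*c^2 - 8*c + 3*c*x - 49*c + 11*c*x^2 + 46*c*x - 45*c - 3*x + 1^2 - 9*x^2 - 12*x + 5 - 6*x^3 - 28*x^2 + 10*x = c^2*(72*x + 432) + c*(11*x^2 + 49*x - 102) - 6*x^3 - 37*x^2 - 5*x + 6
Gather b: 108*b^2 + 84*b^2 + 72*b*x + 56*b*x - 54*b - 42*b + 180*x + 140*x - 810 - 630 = 192*b^2 + b*(128*x - 96) + 320*x - 1440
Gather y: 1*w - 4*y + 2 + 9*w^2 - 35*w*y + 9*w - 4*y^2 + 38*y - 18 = 9*w^2 + 10*w - 4*y^2 + y*(34 - 35*w) - 16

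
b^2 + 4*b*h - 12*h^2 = (b - 2*h)*(b + 6*h)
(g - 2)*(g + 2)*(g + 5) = g^3 + 5*g^2 - 4*g - 20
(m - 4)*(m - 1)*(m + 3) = m^3 - 2*m^2 - 11*m + 12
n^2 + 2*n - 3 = (n - 1)*(n + 3)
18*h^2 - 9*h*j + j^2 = (-6*h + j)*(-3*h + j)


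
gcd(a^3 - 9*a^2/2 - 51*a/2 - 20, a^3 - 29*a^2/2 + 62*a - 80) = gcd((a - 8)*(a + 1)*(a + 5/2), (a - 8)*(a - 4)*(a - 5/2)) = a - 8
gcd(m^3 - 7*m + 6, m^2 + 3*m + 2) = 1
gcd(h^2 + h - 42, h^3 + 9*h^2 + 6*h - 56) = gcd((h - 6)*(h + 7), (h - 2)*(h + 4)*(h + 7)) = h + 7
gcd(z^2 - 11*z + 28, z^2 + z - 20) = z - 4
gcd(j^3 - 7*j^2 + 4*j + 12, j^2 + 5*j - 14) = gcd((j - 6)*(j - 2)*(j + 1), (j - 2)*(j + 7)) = j - 2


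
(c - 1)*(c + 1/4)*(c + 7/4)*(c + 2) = c^4 + 3*c^3 + 7*c^2/16 - 57*c/16 - 7/8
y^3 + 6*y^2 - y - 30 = (y - 2)*(y + 3)*(y + 5)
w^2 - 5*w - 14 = (w - 7)*(w + 2)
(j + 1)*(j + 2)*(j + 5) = j^3 + 8*j^2 + 17*j + 10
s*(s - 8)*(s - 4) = s^3 - 12*s^2 + 32*s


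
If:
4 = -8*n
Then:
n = -1/2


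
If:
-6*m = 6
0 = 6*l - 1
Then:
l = 1/6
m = -1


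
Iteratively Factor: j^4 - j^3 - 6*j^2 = (j - 3)*(j^3 + 2*j^2) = (j - 3)*(j + 2)*(j^2) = j*(j - 3)*(j + 2)*(j)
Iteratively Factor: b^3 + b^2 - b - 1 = (b + 1)*(b^2 - 1) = (b - 1)*(b + 1)*(b + 1)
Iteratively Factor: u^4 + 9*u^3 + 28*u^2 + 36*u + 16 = (u + 4)*(u^3 + 5*u^2 + 8*u + 4) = (u + 2)*(u + 4)*(u^2 + 3*u + 2) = (u + 1)*(u + 2)*(u + 4)*(u + 2)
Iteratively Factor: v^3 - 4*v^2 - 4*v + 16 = (v + 2)*(v^2 - 6*v + 8) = (v - 4)*(v + 2)*(v - 2)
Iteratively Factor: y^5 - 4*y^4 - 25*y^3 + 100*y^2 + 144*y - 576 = (y - 4)*(y^4 - 25*y^2 + 144) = (y - 4)*(y - 3)*(y^3 + 3*y^2 - 16*y - 48) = (y - 4)*(y - 3)*(y + 3)*(y^2 - 16) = (y - 4)*(y - 3)*(y + 3)*(y + 4)*(y - 4)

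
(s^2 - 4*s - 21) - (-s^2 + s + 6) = 2*s^2 - 5*s - 27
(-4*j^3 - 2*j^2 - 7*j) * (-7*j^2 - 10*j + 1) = 28*j^5 + 54*j^4 + 65*j^3 + 68*j^2 - 7*j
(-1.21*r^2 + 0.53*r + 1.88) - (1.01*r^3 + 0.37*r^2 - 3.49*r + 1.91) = -1.01*r^3 - 1.58*r^2 + 4.02*r - 0.03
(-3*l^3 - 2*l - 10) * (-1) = 3*l^3 + 2*l + 10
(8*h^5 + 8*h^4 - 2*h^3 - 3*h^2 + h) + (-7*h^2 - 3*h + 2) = 8*h^5 + 8*h^4 - 2*h^3 - 10*h^2 - 2*h + 2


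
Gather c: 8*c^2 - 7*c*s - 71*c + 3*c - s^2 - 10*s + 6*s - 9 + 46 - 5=8*c^2 + c*(-7*s - 68) - s^2 - 4*s + 32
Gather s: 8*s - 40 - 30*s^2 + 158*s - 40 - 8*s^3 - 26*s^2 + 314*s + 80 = -8*s^3 - 56*s^2 + 480*s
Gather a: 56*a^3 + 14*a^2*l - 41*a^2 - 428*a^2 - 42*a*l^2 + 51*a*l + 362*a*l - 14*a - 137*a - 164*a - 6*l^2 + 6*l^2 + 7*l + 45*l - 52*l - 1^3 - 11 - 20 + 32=56*a^3 + a^2*(14*l - 469) + a*(-42*l^2 + 413*l - 315)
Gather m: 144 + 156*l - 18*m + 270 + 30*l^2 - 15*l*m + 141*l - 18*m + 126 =30*l^2 + 297*l + m*(-15*l - 36) + 540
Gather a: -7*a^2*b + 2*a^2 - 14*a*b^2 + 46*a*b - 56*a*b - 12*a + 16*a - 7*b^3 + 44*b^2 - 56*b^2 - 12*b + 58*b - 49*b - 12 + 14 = a^2*(2 - 7*b) + a*(-14*b^2 - 10*b + 4) - 7*b^3 - 12*b^2 - 3*b + 2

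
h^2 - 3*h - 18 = (h - 6)*(h + 3)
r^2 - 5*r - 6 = (r - 6)*(r + 1)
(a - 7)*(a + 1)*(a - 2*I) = a^3 - 6*a^2 - 2*I*a^2 - 7*a + 12*I*a + 14*I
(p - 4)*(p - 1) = p^2 - 5*p + 4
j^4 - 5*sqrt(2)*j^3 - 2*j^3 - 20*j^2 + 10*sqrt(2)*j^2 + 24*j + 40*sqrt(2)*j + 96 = (j - 4)*(j + 2)*(j - 6*sqrt(2))*(j + sqrt(2))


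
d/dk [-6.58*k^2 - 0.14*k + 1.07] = -13.16*k - 0.14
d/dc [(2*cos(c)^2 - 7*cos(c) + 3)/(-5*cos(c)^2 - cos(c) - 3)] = (37*cos(c)^2 - 18*cos(c) - 24)*sin(c)/(-5*sin(c)^2 + cos(c) + 8)^2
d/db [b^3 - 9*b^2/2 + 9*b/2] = 3*b^2 - 9*b + 9/2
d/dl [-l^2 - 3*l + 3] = -2*l - 3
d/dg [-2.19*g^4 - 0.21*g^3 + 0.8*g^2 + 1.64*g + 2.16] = -8.76*g^3 - 0.63*g^2 + 1.6*g + 1.64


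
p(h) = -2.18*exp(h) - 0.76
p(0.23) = -3.50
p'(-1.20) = -0.66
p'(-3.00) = -0.11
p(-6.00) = -0.77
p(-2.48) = -0.94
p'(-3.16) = -0.09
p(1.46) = -10.15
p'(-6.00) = -0.00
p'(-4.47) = -0.02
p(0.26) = -3.59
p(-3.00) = -0.87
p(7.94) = -6120.81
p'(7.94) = -6120.05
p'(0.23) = -2.74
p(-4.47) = -0.78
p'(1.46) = -9.39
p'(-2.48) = -0.18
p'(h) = -2.18*exp(h)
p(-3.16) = -0.85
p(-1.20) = -1.42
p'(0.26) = -2.83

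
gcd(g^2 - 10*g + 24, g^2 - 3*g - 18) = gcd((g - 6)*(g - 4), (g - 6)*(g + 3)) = g - 6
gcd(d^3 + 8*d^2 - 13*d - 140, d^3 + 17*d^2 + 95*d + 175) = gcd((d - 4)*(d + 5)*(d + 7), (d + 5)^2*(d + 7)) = d^2 + 12*d + 35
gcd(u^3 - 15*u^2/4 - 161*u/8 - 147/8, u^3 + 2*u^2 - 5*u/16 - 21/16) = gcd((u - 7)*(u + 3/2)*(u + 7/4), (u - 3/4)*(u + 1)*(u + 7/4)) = u + 7/4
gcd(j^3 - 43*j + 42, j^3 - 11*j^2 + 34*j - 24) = j^2 - 7*j + 6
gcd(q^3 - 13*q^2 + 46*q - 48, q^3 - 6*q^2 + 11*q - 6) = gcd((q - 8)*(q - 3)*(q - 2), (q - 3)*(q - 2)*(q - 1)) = q^2 - 5*q + 6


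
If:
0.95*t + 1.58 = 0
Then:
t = -1.66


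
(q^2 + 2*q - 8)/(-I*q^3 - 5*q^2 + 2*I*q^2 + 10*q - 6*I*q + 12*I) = I*(q + 4)/(q^2 - 5*I*q + 6)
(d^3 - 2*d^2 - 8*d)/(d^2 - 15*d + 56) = d*(d^2 - 2*d - 8)/(d^2 - 15*d + 56)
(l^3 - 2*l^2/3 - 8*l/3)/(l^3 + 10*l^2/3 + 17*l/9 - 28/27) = 9*l*(l - 2)/(9*l^2 + 18*l - 7)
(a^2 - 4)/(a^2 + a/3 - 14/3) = 3*(a + 2)/(3*a + 7)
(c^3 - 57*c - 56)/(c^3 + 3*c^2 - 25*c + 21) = (c^2 - 7*c - 8)/(c^2 - 4*c + 3)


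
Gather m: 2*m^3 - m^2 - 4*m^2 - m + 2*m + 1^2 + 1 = 2*m^3 - 5*m^2 + m + 2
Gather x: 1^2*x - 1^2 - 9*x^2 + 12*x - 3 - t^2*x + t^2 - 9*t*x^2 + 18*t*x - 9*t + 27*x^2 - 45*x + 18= t^2 - 9*t + x^2*(18 - 9*t) + x*(-t^2 + 18*t - 32) + 14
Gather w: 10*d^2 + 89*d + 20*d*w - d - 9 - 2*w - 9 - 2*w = 10*d^2 + 88*d + w*(20*d - 4) - 18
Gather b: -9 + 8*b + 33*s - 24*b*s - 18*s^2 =b*(8 - 24*s) - 18*s^2 + 33*s - 9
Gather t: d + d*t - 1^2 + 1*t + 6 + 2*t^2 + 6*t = d + 2*t^2 + t*(d + 7) + 5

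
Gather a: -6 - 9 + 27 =12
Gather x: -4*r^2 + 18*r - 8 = -4*r^2 + 18*r - 8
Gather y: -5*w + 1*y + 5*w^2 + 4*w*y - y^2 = 5*w^2 - 5*w - y^2 + y*(4*w + 1)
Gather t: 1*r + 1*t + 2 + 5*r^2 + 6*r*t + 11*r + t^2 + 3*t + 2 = 5*r^2 + 12*r + t^2 + t*(6*r + 4) + 4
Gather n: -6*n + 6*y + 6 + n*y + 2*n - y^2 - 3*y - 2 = n*(y - 4) - y^2 + 3*y + 4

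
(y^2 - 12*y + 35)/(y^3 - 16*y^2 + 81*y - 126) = (y - 5)/(y^2 - 9*y + 18)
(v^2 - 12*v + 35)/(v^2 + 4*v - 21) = (v^2 - 12*v + 35)/(v^2 + 4*v - 21)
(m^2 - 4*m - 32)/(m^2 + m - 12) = (m - 8)/(m - 3)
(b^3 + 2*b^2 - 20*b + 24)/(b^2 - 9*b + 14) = (b^2 + 4*b - 12)/(b - 7)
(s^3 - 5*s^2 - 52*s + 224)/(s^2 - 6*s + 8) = (s^2 - s - 56)/(s - 2)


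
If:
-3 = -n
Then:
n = 3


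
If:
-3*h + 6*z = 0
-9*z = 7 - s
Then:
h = 2*z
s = 9*z + 7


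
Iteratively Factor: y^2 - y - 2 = (y - 2)*(y + 1)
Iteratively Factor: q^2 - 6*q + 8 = (q - 4)*(q - 2)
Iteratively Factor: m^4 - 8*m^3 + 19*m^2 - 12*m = (m - 3)*(m^3 - 5*m^2 + 4*m) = (m - 3)*(m - 1)*(m^2 - 4*m) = m*(m - 3)*(m - 1)*(m - 4)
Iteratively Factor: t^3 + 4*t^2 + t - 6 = (t - 1)*(t^2 + 5*t + 6) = (t - 1)*(t + 2)*(t + 3)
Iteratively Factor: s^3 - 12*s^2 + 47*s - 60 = (s - 5)*(s^2 - 7*s + 12) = (s - 5)*(s - 3)*(s - 4)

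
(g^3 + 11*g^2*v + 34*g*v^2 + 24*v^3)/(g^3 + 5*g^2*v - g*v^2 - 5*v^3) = (-g^2 - 10*g*v - 24*v^2)/(-g^2 - 4*g*v + 5*v^2)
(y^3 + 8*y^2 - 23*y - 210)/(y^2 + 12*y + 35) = (y^2 + y - 30)/(y + 5)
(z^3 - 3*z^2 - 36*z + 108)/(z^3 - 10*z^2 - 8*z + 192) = (z^2 + 3*z - 18)/(z^2 - 4*z - 32)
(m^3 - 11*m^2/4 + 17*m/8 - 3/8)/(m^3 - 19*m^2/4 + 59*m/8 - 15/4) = (4*m^2 - 5*m + 1)/(4*m^2 - 13*m + 10)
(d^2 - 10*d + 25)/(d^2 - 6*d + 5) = (d - 5)/(d - 1)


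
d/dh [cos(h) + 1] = -sin(h)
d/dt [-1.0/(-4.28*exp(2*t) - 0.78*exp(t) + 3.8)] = (-8.56*exp(t) - 0.78)*exp(t)/(4.28*exp(2*t) + 0.78*exp(t) - 3.8)^2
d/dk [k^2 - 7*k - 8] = 2*k - 7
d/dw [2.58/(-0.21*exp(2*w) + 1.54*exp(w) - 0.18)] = (1.0836*exp(w) - 3.9732)*exp(w)/(0.21*exp(2*w) - 1.54*exp(w) + 0.18)^2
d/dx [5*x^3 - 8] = 15*x^2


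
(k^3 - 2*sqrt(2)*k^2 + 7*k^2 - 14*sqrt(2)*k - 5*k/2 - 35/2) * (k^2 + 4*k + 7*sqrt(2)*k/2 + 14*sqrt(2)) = k^5 + 3*sqrt(2)*k^4/2 + 11*k^4 + 23*k^3/2 + 33*sqrt(2)*k^3/2 - 363*k^2/2 + 133*sqrt(2)*k^2/4 - 462*k - 385*sqrt(2)*k/4 - 245*sqrt(2)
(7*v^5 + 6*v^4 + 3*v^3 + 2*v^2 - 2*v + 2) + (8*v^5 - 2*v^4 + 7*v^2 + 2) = 15*v^5 + 4*v^4 + 3*v^3 + 9*v^2 - 2*v + 4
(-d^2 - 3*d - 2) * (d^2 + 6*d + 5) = -d^4 - 9*d^3 - 25*d^2 - 27*d - 10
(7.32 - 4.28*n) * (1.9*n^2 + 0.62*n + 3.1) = -8.132*n^3 + 11.2544*n^2 - 8.7296*n + 22.692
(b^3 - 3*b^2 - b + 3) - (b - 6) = b^3 - 3*b^2 - 2*b + 9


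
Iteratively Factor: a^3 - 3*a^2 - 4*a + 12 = (a - 2)*(a^2 - a - 6) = (a - 2)*(a + 2)*(a - 3)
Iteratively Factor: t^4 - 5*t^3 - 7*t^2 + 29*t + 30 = (t - 5)*(t^3 - 7*t - 6) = (t - 5)*(t + 1)*(t^2 - t - 6) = (t - 5)*(t - 3)*(t + 1)*(t + 2)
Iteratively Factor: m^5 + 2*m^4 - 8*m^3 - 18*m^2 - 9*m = (m + 3)*(m^4 - m^3 - 5*m^2 - 3*m) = (m + 1)*(m + 3)*(m^3 - 2*m^2 - 3*m) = m*(m + 1)*(m + 3)*(m^2 - 2*m - 3) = m*(m - 3)*(m + 1)*(m + 3)*(m + 1)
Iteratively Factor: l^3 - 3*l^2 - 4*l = (l - 4)*(l^2 + l) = l*(l - 4)*(l + 1)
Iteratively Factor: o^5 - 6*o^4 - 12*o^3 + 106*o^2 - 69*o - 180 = (o - 3)*(o^4 - 3*o^3 - 21*o^2 + 43*o + 60) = (o - 3)*(o + 4)*(o^3 - 7*o^2 + 7*o + 15) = (o - 3)*(o + 1)*(o + 4)*(o^2 - 8*o + 15) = (o - 5)*(o - 3)*(o + 1)*(o + 4)*(o - 3)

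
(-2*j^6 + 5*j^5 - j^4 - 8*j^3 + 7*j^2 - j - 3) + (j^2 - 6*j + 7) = -2*j^6 + 5*j^5 - j^4 - 8*j^3 + 8*j^2 - 7*j + 4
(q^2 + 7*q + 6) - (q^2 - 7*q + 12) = 14*q - 6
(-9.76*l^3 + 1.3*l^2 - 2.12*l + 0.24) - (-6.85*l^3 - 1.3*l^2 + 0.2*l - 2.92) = -2.91*l^3 + 2.6*l^2 - 2.32*l + 3.16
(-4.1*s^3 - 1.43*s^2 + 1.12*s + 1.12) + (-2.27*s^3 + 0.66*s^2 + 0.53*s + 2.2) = -6.37*s^3 - 0.77*s^2 + 1.65*s + 3.32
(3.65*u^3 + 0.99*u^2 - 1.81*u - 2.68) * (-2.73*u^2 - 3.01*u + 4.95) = -9.9645*u^5 - 13.6892*u^4 + 20.0289*u^3 + 17.665*u^2 - 0.8927*u - 13.266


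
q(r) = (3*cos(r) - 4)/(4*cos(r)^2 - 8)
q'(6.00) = -0.07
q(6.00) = 0.26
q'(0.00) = 0.00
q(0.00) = 0.25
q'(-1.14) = -0.22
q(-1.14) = 0.38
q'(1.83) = 0.53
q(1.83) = 0.62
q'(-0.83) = -0.15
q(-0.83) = 0.32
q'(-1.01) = -0.19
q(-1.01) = 0.35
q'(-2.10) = -0.77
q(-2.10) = 0.79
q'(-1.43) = -0.31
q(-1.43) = 0.45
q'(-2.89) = -0.91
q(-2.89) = 1.63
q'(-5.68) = 0.12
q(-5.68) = 0.29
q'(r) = 8*(3*cos(r) - 4)*sin(r)*cos(r)/(4*cos(r)^2 - 8)^2 - 3*sin(r)/(4*cos(r)^2 - 8)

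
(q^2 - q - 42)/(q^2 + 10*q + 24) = (q - 7)/(q + 4)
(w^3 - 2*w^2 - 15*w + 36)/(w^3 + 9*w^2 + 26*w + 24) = (w^2 - 6*w + 9)/(w^2 + 5*w + 6)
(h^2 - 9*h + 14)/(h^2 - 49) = (h - 2)/(h + 7)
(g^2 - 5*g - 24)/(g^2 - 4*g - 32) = (g + 3)/(g + 4)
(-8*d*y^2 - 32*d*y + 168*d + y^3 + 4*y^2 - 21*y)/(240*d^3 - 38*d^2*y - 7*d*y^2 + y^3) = (y^2 + 4*y - 21)/(-30*d^2 + d*y + y^2)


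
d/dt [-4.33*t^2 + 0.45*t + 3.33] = 0.45 - 8.66*t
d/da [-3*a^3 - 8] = -9*a^2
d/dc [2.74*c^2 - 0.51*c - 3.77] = 5.48*c - 0.51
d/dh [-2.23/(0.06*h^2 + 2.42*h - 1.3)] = (0.2676*h + 5.3966)/(0.06*h^2 + 2.42*h - 1.3)^2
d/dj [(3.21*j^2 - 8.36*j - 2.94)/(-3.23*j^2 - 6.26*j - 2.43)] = (-47.0974*j^2 - 34.593*j + 1.9104)/(10.4329*j^4 + 40.4396*j^3 + 54.8854*j^2 + 30.4236*j + 5.9049)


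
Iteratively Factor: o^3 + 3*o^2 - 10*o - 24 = (o + 4)*(o^2 - o - 6) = (o - 3)*(o + 4)*(o + 2)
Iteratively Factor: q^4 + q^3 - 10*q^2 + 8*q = (q - 2)*(q^3 + 3*q^2 - 4*q) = (q - 2)*(q + 4)*(q^2 - q) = q*(q - 2)*(q + 4)*(q - 1)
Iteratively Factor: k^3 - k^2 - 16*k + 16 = (k + 4)*(k^2 - 5*k + 4) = (k - 4)*(k + 4)*(k - 1)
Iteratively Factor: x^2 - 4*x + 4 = (x - 2)*(x - 2)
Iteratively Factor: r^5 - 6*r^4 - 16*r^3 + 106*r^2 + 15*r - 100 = (r - 5)*(r^4 - r^3 - 21*r^2 + r + 20) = (r - 5)*(r + 4)*(r^3 - 5*r^2 - r + 5) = (r - 5)^2*(r + 4)*(r^2 - 1) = (r - 5)^2*(r + 1)*(r + 4)*(r - 1)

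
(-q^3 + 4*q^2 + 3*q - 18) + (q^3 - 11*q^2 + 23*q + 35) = -7*q^2 + 26*q + 17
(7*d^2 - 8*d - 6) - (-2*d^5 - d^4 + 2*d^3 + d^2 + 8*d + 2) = 2*d^5 + d^4 - 2*d^3 + 6*d^2 - 16*d - 8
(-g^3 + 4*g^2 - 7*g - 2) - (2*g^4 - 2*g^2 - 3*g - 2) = -2*g^4 - g^3 + 6*g^2 - 4*g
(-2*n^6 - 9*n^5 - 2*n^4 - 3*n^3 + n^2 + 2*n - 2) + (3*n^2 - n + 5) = -2*n^6 - 9*n^5 - 2*n^4 - 3*n^3 + 4*n^2 + n + 3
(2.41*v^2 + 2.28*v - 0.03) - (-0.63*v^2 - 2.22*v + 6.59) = 3.04*v^2 + 4.5*v - 6.62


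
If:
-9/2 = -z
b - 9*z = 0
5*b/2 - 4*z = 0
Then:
No Solution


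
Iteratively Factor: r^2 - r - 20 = (r + 4)*(r - 5)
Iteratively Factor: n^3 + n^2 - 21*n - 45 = (n + 3)*(n^2 - 2*n - 15) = (n + 3)^2*(n - 5)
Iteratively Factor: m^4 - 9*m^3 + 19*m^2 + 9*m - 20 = (m - 5)*(m^3 - 4*m^2 - m + 4) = (m - 5)*(m - 1)*(m^2 - 3*m - 4) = (m - 5)*(m - 4)*(m - 1)*(m + 1)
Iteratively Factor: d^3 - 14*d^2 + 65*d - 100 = (d - 5)*(d^2 - 9*d + 20) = (d - 5)*(d - 4)*(d - 5)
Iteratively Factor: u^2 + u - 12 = (u + 4)*(u - 3)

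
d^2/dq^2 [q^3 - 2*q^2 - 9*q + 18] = 6*q - 4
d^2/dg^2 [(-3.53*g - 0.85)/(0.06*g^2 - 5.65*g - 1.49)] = ((0.12*g - 5.65)*(0.24*g - 11.3)*(3.53*g + 0.85) + (1.2708*g - 39.787)*(-0.06*g^2 + 5.65*g + 1.49))/(-0.06*g^2 + 5.65*g + 1.49)^3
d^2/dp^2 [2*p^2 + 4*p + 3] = 4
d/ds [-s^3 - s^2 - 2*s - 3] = -3*s^2 - 2*s - 2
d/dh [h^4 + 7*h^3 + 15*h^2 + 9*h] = 4*h^3 + 21*h^2 + 30*h + 9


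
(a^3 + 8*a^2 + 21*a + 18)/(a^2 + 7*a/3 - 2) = 3*(a^2 + 5*a + 6)/(3*a - 2)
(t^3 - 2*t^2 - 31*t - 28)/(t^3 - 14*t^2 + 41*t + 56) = (t + 4)/(t - 8)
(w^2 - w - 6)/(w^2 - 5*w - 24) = (-w^2 + w + 6)/(-w^2 + 5*w + 24)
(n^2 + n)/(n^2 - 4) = n*(n + 1)/(n^2 - 4)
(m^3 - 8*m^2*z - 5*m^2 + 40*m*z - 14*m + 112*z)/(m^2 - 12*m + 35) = (m^2 - 8*m*z + 2*m - 16*z)/(m - 5)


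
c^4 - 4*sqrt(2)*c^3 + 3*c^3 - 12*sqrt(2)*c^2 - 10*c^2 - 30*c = c*(c + 3)*(c - 5*sqrt(2))*(c + sqrt(2))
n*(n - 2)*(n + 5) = n^3 + 3*n^2 - 10*n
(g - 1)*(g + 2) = g^2 + g - 2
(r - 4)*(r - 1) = r^2 - 5*r + 4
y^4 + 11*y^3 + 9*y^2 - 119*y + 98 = (y - 2)*(y - 1)*(y + 7)^2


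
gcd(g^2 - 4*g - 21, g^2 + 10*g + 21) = g + 3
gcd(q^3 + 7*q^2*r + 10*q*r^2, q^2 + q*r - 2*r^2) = q + 2*r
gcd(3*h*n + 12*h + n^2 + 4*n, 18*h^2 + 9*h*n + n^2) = 3*h + n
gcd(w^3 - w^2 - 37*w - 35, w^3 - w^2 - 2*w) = w + 1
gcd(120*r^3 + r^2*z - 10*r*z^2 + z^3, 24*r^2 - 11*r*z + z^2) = -8*r + z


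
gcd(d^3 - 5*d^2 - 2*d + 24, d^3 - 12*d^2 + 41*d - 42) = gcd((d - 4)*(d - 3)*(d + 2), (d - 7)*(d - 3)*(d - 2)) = d - 3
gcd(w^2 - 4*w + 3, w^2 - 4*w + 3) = w^2 - 4*w + 3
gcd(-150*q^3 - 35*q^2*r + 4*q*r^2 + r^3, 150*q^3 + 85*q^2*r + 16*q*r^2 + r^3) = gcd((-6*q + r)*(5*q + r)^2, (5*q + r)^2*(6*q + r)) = 25*q^2 + 10*q*r + r^2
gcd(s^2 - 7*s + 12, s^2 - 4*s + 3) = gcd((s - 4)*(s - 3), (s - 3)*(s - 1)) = s - 3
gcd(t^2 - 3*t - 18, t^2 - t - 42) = 1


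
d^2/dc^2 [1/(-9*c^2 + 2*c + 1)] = 2*(-81*c^2 + 18*c + 4*(9*c - 1)^2 + 9)/(-9*c^2 + 2*c + 1)^3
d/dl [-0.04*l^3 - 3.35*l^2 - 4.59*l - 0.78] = -0.12*l^2 - 6.7*l - 4.59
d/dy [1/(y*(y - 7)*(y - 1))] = (-y*(y - 7) - y*(y - 1) - (y - 7)*(y - 1))/(y^2*(y - 7)^2*(y - 1)^2)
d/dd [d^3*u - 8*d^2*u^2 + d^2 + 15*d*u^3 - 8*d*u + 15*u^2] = 3*d^2*u - 16*d*u^2 + 2*d + 15*u^3 - 8*u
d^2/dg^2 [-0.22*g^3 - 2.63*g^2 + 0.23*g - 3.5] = -1.32*g - 5.26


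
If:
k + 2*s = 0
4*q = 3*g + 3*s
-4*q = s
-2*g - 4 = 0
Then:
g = -2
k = -3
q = -3/8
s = 3/2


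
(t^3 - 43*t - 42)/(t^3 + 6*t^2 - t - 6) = (t - 7)/(t - 1)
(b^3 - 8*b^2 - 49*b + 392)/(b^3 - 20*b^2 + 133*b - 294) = (b^2 - b - 56)/(b^2 - 13*b + 42)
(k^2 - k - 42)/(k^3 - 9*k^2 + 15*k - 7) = (k + 6)/(k^2 - 2*k + 1)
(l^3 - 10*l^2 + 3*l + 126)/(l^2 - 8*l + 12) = (l^2 - 4*l - 21)/(l - 2)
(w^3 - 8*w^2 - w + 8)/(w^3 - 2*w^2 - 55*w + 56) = (w + 1)/(w + 7)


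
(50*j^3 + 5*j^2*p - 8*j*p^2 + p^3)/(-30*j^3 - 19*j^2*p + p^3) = (-5*j + p)/(3*j + p)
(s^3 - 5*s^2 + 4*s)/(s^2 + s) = (s^2 - 5*s + 4)/(s + 1)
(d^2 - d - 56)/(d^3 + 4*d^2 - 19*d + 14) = (d - 8)/(d^2 - 3*d + 2)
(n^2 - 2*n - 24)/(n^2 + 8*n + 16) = (n - 6)/(n + 4)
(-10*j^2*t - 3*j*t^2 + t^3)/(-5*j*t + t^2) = 2*j + t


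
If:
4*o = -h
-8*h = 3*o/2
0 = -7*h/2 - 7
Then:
No Solution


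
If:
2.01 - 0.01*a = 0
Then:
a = 201.00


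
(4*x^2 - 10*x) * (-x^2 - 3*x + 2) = -4*x^4 - 2*x^3 + 38*x^2 - 20*x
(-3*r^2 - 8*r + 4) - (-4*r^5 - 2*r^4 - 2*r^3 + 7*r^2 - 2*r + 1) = 4*r^5 + 2*r^4 + 2*r^3 - 10*r^2 - 6*r + 3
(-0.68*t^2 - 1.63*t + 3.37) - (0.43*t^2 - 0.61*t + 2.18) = -1.11*t^2 - 1.02*t + 1.19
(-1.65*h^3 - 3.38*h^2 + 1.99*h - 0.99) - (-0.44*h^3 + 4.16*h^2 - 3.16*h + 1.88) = -1.21*h^3 - 7.54*h^2 + 5.15*h - 2.87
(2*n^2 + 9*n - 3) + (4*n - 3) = 2*n^2 + 13*n - 6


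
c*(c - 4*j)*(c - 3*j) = c^3 - 7*c^2*j + 12*c*j^2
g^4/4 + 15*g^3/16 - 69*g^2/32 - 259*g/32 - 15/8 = (g/4 + 1)*(g - 3)*(g + 1/4)*(g + 5/2)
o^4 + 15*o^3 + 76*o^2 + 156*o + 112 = (o + 2)^2*(o + 4)*(o + 7)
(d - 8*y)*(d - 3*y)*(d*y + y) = d^3*y - 11*d^2*y^2 + d^2*y + 24*d*y^3 - 11*d*y^2 + 24*y^3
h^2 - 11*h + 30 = (h - 6)*(h - 5)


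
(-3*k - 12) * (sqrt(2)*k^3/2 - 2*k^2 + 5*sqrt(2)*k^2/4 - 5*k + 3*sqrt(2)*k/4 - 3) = -3*sqrt(2)*k^4/2 - 39*sqrt(2)*k^3/4 + 6*k^3 - 69*sqrt(2)*k^2/4 + 39*k^2 - 9*sqrt(2)*k + 69*k + 36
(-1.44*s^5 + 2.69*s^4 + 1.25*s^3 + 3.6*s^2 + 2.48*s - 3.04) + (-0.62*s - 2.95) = -1.44*s^5 + 2.69*s^4 + 1.25*s^3 + 3.6*s^2 + 1.86*s - 5.99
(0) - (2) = -2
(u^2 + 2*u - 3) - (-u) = u^2 + 3*u - 3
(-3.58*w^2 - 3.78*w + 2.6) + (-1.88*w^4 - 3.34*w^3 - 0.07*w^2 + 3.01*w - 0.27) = -1.88*w^4 - 3.34*w^3 - 3.65*w^2 - 0.77*w + 2.33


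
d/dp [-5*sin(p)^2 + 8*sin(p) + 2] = 2*(4 - 5*sin(p))*cos(p)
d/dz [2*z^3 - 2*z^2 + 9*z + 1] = 6*z^2 - 4*z + 9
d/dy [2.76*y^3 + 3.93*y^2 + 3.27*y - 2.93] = 8.28*y^2 + 7.86*y + 3.27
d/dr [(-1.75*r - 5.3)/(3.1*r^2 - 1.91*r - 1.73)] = (5.425*r^2 + 32.86*r - 7.0955)/(9.61*r^4 - 11.842*r^3 - 7.0779*r^2 + 6.6086*r + 2.9929)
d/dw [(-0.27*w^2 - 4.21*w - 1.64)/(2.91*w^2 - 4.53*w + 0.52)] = (13.4742*w^2 + 9.264*w - 9.6184)/(8.4681*w^4 - 26.3646*w^3 + 23.5473*w^2 - 4.7112*w + 0.2704)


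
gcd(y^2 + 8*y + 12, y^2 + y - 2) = y + 2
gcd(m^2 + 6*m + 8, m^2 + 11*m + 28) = m + 4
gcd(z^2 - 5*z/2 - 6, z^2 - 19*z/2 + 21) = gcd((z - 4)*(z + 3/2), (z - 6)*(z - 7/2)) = 1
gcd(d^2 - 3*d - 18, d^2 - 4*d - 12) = d - 6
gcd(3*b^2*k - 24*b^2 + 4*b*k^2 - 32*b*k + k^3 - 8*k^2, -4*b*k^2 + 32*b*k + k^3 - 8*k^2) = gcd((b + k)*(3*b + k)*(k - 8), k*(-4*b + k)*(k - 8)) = k - 8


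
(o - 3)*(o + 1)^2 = o^3 - o^2 - 5*o - 3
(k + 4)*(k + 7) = k^2 + 11*k + 28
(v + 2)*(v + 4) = v^2 + 6*v + 8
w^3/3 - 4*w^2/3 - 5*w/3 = w*(w/3 + 1/3)*(w - 5)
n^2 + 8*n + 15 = (n + 3)*(n + 5)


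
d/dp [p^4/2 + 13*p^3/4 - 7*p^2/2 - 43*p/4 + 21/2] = 2*p^3 + 39*p^2/4 - 7*p - 43/4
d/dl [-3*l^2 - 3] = -6*l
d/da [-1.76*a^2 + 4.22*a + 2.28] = 4.22 - 3.52*a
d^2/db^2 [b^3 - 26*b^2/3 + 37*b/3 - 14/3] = 6*b - 52/3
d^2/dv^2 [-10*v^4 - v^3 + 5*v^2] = -120*v^2 - 6*v + 10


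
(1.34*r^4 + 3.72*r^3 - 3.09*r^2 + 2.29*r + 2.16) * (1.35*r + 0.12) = 1.809*r^5 + 5.1828*r^4 - 3.7251*r^3 + 2.7207*r^2 + 3.1908*r + 0.2592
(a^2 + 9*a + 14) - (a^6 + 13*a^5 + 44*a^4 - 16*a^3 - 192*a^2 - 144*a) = -a^6 - 13*a^5 - 44*a^4 + 16*a^3 + 193*a^2 + 153*a + 14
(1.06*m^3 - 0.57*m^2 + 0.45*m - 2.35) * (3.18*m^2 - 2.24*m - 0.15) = 3.3708*m^5 - 4.187*m^4 + 2.5488*m^3 - 8.3955*m^2 + 5.1965*m + 0.3525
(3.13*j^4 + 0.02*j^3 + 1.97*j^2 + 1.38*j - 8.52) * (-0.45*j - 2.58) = -1.4085*j^5 - 8.0844*j^4 - 0.9381*j^3 - 5.7036*j^2 + 0.2736*j + 21.9816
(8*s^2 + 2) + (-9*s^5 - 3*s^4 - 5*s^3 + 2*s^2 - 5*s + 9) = -9*s^5 - 3*s^4 - 5*s^3 + 10*s^2 - 5*s + 11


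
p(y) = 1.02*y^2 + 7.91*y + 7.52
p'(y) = 2.04*y + 7.91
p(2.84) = 38.21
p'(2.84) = 13.70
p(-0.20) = 5.98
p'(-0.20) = 7.50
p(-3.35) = -7.53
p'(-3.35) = 1.08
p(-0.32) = 5.09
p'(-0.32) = 7.26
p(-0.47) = 4.03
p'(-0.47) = 6.95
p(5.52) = 82.26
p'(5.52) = 19.17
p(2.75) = 36.99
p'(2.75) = 13.52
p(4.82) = 69.34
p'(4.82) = 17.74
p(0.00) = 7.52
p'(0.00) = 7.91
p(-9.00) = 18.95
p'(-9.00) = -10.45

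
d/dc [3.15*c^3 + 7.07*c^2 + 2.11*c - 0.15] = 9.45*c^2 + 14.14*c + 2.11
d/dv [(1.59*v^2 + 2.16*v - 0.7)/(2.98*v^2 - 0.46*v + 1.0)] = (-7.1682*v^2 + 7.352*v + 1.838)/(8.8804*v^4 - 2.7416*v^3 + 6.1716*v^2 - 0.92*v + 1.0)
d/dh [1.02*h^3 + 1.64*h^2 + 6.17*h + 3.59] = 3.06*h^2 + 3.28*h + 6.17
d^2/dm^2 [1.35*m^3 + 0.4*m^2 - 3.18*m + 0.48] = 8.1*m + 0.8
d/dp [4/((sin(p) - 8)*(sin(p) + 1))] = 4*(7 - 2*sin(p))*cos(p)/((sin(p) - 8)^2*(sin(p) + 1)^2)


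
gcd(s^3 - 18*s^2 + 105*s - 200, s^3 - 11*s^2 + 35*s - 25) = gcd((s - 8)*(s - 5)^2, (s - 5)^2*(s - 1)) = s^2 - 10*s + 25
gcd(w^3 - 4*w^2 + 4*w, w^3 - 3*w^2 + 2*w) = w^2 - 2*w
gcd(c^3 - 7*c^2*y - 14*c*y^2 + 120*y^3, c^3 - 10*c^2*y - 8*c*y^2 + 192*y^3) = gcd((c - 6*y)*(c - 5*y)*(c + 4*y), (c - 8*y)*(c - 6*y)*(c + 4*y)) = -c^2 + 2*c*y + 24*y^2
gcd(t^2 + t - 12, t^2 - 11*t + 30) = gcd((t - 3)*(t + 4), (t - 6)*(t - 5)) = 1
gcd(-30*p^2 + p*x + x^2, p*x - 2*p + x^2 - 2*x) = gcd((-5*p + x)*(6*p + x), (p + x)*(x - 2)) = 1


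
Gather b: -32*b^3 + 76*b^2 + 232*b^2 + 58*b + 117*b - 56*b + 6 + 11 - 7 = -32*b^3 + 308*b^2 + 119*b + 10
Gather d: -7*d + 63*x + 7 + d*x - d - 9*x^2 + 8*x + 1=d*(x - 8) - 9*x^2 + 71*x + 8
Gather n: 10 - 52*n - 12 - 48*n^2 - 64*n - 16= -48*n^2 - 116*n - 18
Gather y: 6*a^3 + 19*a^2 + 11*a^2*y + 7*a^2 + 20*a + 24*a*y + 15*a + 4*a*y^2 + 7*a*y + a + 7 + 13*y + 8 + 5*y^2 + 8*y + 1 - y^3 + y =6*a^3 + 26*a^2 + 36*a - y^3 + y^2*(4*a + 5) + y*(11*a^2 + 31*a + 22) + 16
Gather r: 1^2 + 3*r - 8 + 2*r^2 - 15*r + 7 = 2*r^2 - 12*r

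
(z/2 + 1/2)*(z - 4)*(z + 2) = z^3/2 - z^2/2 - 5*z - 4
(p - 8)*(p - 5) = p^2 - 13*p + 40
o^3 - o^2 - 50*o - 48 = (o - 8)*(o + 1)*(o + 6)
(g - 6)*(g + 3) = g^2 - 3*g - 18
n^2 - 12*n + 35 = (n - 7)*(n - 5)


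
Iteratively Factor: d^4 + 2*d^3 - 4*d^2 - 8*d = (d)*(d^3 + 2*d^2 - 4*d - 8) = d*(d - 2)*(d^2 + 4*d + 4) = d*(d - 2)*(d + 2)*(d + 2)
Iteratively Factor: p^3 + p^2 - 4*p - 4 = (p + 1)*(p^2 - 4) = (p - 2)*(p + 1)*(p + 2)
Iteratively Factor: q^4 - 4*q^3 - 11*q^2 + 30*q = (q)*(q^3 - 4*q^2 - 11*q + 30) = q*(q + 3)*(q^2 - 7*q + 10) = q*(q - 2)*(q + 3)*(q - 5)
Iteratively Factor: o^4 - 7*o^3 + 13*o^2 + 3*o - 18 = (o - 3)*(o^3 - 4*o^2 + o + 6) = (o - 3)*(o - 2)*(o^2 - 2*o - 3) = (o - 3)*(o - 2)*(o + 1)*(o - 3)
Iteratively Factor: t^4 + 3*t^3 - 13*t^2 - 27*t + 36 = (t - 1)*(t^3 + 4*t^2 - 9*t - 36) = (t - 3)*(t - 1)*(t^2 + 7*t + 12) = (t - 3)*(t - 1)*(t + 4)*(t + 3)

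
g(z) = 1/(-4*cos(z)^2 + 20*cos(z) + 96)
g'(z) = (-8*sin(z)*cos(z) + 20*sin(z))/(-4*cos(z)^2 + 20*cos(z) + 96)^2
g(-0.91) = 0.01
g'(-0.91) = -0.00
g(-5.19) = 0.01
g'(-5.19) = 0.00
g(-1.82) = 0.01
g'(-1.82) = -0.00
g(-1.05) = 0.01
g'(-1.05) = -0.00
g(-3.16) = 0.01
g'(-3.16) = 0.00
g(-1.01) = 0.01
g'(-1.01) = -0.00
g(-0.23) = 0.01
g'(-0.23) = -0.00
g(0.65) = 0.01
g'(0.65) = 0.00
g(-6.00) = 0.01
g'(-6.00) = 0.00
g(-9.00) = 0.01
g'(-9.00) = 0.00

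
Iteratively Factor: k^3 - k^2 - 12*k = (k + 3)*(k^2 - 4*k) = (k - 4)*(k + 3)*(k)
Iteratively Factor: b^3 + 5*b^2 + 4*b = (b + 1)*(b^2 + 4*b) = (b + 1)*(b + 4)*(b)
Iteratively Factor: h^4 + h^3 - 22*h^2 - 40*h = (h + 4)*(h^3 - 3*h^2 - 10*h) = h*(h + 4)*(h^2 - 3*h - 10) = h*(h + 2)*(h + 4)*(h - 5)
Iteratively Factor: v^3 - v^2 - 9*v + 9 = (v - 3)*(v^2 + 2*v - 3) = (v - 3)*(v - 1)*(v + 3)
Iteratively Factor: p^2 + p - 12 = (p - 3)*(p + 4)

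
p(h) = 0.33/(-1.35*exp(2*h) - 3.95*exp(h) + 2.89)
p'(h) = 0.33*(2.7*exp(2*h) + 3.95*exp(h))/(-1.35*exp(2*h) - 3.95*exp(h) + 2.89)^2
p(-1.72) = 0.15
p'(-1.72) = 0.06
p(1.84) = -0.00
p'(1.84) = 0.01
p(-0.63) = 0.82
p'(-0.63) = 5.82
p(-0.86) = 0.34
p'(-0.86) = 0.75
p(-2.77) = 0.13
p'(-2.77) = 0.01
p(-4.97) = 0.12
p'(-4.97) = 0.00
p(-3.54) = 0.12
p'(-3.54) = 0.01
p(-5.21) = 0.12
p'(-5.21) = 0.00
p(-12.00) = 0.11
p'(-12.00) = 0.00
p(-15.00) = 0.11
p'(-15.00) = 0.00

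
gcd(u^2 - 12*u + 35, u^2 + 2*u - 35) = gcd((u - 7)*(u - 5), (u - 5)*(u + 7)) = u - 5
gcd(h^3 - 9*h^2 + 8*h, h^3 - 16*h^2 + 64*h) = h^2 - 8*h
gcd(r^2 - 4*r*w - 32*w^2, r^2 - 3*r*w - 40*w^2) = r - 8*w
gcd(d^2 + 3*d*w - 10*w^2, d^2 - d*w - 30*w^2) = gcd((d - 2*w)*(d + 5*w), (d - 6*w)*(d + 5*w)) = d + 5*w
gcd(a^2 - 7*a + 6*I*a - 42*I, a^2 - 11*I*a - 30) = 1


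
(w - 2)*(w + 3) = w^2 + w - 6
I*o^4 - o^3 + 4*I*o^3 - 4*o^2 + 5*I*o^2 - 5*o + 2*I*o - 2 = (o + 1)*(o + 2)*(o + I)*(I*o + I)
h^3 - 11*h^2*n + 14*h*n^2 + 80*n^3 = (h - 8*n)*(h - 5*n)*(h + 2*n)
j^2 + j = j*(j + 1)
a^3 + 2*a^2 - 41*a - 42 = (a - 6)*(a + 1)*(a + 7)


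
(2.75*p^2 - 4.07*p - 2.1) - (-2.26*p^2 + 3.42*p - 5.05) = 5.01*p^2 - 7.49*p + 2.95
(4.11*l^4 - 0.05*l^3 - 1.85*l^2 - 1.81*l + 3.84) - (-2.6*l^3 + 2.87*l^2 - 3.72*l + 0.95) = 4.11*l^4 + 2.55*l^3 - 4.72*l^2 + 1.91*l + 2.89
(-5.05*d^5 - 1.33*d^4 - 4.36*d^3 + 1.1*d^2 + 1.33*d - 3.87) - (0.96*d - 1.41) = -5.05*d^5 - 1.33*d^4 - 4.36*d^3 + 1.1*d^2 + 0.37*d - 2.46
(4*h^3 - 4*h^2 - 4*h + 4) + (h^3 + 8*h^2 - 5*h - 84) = 5*h^3 + 4*h^2 - 9*h - 80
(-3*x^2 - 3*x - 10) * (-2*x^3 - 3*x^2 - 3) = 6*x^5 + 15*x^4 + 29*x^3 + 39*x^2 + 9*x + 30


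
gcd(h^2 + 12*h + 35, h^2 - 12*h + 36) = 1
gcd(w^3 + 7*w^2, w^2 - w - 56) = w + 7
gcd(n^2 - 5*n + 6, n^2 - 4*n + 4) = n - 2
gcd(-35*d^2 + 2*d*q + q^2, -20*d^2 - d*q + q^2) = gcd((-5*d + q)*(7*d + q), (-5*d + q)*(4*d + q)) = -5*d + q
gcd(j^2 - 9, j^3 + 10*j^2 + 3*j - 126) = j - 3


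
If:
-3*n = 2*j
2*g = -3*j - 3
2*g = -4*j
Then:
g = -6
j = 3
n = -2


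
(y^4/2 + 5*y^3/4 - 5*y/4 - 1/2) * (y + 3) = y^5/2 + 11*y^4/4 + 15*y^3/4 - 5*y^2/4 - 17*y/4 - 3/2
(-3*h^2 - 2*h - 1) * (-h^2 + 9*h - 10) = 3*h^4 - 25*h^3 + 13*h^2 + 11*h + 10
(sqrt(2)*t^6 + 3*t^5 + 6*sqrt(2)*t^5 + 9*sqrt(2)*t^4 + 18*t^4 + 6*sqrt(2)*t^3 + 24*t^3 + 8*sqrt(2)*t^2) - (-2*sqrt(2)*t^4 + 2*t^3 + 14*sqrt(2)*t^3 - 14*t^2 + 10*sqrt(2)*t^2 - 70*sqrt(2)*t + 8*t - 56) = sqrt(2)*t^6 + 3*t^5 + 6*sqrt(2)*t^5 + 11*sqrt(2)*t^4 + 18*t^4 - 8*sqrt(2)*t^3 + 22*t^3 - 2*sqrt(2)*t^2 + 14*t^2 - 8*t + 70*sqrt(2)*t + 56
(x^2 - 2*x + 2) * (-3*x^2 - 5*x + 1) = -3*x^4 + x^3 + 5*x^2 - 12*x + 2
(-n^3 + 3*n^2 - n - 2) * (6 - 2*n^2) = 2*n^5 - 6*n^4 - 4*n^3 + 22*n^2 - 6*n - 12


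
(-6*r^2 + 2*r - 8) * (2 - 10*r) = 60*r^3 - 32*r^2 + 84*r - 16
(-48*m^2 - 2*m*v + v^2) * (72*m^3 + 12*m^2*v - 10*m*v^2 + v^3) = -3456*m^5 - 720*m^4*v + 528*m^3*v^2 - 16*m^2*v^3 - 12*m*v^4 + v^5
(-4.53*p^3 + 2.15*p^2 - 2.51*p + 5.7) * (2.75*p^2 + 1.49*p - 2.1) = -12.4575*p^5 - 0.837200000000001*p^4 + 5.814*p^3 + 7.4201*p^2 + 13.764*p - 11.97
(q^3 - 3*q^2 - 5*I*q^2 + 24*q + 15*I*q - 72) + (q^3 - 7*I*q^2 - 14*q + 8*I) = 2*q^3 - 3*q^2 - 12*I*q^2 + 10*q + 15*I*q - 72 + 8*I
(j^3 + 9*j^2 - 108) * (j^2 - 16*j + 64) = j^5 - 7*j^4 - 80*j^3 + 468*j^2 + 1728*j - 6912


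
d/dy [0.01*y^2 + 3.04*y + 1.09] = 0.02*y + 3.04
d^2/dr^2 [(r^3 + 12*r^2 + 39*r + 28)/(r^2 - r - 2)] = 108/(r^3 - 6*r^2 + 12*r - 8)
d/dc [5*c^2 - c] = 10*c - 1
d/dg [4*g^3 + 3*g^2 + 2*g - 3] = 12*g^2 + 6*g + 2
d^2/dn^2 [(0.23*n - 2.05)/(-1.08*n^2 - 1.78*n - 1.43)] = (-(0.23*n - 2.05)*(2.16*n + 1.78)*(4.32*n + 3.56) + (1.4904*n - 3.6092)*(1.08*n^2 + 1.78*n + 1.43))/(1.08*n^2 + 1.78*n + 1.43)^3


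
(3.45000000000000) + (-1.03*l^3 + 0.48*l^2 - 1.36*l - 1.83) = -1.03*l^3 + 0.48*l^2 - 1.36*l + 1.62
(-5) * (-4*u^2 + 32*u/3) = 20*u^2 - 160*u/3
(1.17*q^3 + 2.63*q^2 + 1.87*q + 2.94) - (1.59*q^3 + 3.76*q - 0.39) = -0.42*q^3 + 2.63*q^2 - 1.89*q + 3.33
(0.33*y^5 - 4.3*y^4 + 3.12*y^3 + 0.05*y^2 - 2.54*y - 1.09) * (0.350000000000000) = 0.1155*y^5 - 1.505*y^4 + 1.092*y^3 + 0.0175*y^2 - 0.889*y - 0.3815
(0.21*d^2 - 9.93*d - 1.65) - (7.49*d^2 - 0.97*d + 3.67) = -7.28*d^2 - 8.96*d - 5.32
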